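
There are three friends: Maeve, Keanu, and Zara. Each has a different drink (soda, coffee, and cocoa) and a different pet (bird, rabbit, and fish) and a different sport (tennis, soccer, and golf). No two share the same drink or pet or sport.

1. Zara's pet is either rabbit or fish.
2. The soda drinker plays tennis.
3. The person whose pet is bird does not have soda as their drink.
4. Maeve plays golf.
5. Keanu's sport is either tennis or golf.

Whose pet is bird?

Maeve

Clue 1 rules out Zara for the one with pet bird.
With clues 1–5, Keanu is impossible for the one with pet bird.
That leaves Maeve.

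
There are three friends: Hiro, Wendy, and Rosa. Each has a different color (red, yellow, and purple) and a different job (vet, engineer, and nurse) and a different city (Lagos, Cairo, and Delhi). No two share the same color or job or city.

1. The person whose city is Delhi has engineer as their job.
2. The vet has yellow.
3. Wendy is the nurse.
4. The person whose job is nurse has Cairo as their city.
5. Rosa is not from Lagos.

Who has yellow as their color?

With clues 1–3, Wendy is impossible for the one with color yellow.
With clues 1–5, Rosa is impossible for the one with color yellow.
That leaves Hiro.

Hiro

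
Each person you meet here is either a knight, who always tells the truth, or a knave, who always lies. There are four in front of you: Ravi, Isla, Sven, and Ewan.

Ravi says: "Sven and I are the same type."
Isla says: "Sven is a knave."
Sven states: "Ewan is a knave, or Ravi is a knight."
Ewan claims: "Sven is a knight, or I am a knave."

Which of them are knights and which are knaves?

Consider Ravi. Suppose Ravi is a knave.
Then no assignment of the remaining roles makes every statement match its speaker's type — contradiction.
So Ravi is a knight.
With that fixed, Sven's statement is true, so Sven is a knight.
With that fixed, Ewan's statement is true, so Ewan is a knight.
With that fixed, Isla's statement is false, so Isla is a knave.

Ravi: knight, Isla: knave, Sven: knight, Ewan: knight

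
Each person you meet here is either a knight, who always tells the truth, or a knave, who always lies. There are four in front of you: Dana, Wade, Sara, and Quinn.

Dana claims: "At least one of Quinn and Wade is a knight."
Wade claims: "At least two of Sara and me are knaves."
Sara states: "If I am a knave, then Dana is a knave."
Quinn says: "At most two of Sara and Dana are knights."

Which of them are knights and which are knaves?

Regardless of anyone's role, Quinn's statement is true, so Quinn is a knight.
With that fixed, Dana's statement is true, so Dana is a knight.
Consider Wade. Suppose Wade is a knight.
Then Wade's own statement would have to be true, but it can't be — contradiction.
So Wade is a knave.
Consider Sara. Suppose Sara is a knave.
Then Wade's statement comes out true, contradicting Wade being a knave.
So Sara is a knight.

Dana: knight, Wade: knave, Sara: knight, Quinn: knight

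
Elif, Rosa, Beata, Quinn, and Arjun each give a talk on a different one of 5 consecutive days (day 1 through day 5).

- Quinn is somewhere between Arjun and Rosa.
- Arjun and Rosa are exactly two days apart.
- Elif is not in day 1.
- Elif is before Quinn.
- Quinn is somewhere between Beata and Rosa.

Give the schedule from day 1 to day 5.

From clue 1: Quinn is in {2,3,4}.
From clues 1–3: Elif is in {2,4,5}.
From clues 1–4: Beata → day 1, Elif → day 2, Quinn → day 4.
From clues 1–5: Arjun → day 3, Rosa → day 5.

Beata, Elif, Arjun, Quinn, Rosa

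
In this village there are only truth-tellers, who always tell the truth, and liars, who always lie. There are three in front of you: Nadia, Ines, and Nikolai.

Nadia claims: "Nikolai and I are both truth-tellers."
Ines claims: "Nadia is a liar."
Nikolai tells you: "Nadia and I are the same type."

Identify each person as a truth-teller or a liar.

Nadia: truth-teller, Ines: liar, Nikolai: truth-teller

Consider Nadia. Suppose Nadia is a liar.
Then whichever role Nikolai has, Nikolai's statement has the wrong truth value — contradiction.
So Nadia is a truth-teller.
With that fixed, Ines's statement is false, so Ines is a liar.
Consider Nikolai. Suppose Nikolai is a liar.
Then Nadia's statement comes out false, contradicting Nadia being a truth-teller.
So Nikolai is a truth-teller.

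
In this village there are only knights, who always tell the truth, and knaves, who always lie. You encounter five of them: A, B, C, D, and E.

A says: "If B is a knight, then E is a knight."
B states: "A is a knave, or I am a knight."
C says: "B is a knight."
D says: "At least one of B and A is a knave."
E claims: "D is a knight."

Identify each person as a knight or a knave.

A: knight, B: knave, C: knave, D: knight, E: knight

Consider A. Suppose A is a knave.
Then no assignment of the remaining roles makes every statement match its speaker's type — contradiction.
So A is a knight.
Consider B. Suppose B is a knight.
Then no assignment of the remaining roles makes every statement match its speaker's type — contradiction.
So B is a knave.
With that fixed, C's statement is false, so C is a knave.
With that fixed, D's statement is true, so D is a knight.
With that fixed, E's statement is true, so E is a knight.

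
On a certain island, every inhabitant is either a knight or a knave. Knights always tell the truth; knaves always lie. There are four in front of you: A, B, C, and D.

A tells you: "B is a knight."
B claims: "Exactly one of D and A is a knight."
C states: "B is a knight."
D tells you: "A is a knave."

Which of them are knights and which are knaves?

A: knight, B: knight, C: knight, D: knave

Consider A. Suppose A is a knave.
Then no assignment of the remaining roles makes every statement match its speaker's type — contradiction.
So A is a knight.
With that fixed, D's statement is false, so D is a knave.
With that fixed, B's statement is true, so B is a knight.
With that fixed, C's statement is true, so C is a knight.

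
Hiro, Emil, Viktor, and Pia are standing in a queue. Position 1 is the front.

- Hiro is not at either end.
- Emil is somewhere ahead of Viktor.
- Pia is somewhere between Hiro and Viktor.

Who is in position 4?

Viktor

With clue 1, Hiro is ruled out for position 4.
With clues 1–2, Emil is ruled out for position 4.
With clues 1–3, Pia is ruled out for position 4.
So position 4 is Viktor.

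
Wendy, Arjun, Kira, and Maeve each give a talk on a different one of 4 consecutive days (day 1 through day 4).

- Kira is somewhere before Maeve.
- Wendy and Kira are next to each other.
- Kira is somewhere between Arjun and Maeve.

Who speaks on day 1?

With clue 1, Maeve is ruled out for day 1.
With clues 1–3, Kira and Wendy are ruled out for day 1.
So day 1 is Arjun.

Arjun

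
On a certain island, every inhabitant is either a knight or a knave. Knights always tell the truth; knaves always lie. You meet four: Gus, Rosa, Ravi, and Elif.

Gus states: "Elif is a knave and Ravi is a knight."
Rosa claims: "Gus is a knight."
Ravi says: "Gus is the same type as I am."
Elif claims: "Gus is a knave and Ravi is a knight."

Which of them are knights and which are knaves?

Gus: knight, Rosa: knight, Ravi: knight, Elif: knave

Consider Gus. Suppose Gus is a knave.
Then whichever role Ravi has, Ravi's statement has the wrong truth value — contradiction.
So Gus is a knight.
With that fixed, Rosa's statement is true, so Rosa is a knight.
With that fixed, Elif's statement is false, so Elif is a knave.
Consider Ravi. Suppose Ravi is a knave.
Then Gus's statement comes out false, contradicting Gus being a knight.
So Ravi is a knight.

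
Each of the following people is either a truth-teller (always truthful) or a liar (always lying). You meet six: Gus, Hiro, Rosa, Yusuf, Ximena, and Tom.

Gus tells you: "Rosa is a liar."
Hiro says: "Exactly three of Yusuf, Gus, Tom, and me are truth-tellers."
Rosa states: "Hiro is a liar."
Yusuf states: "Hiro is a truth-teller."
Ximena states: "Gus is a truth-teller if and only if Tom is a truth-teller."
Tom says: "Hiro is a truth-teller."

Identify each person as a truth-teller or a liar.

Consider Gus. Suppose Gus is a truth-teller.
Then no assignment of the remaining roles makes every statement match its speaker's type — contradiction.
So Gus is a liar.
Consider Hiro. Suppose Hiro is a truth-teller.
Then no assignment of the remaining roles makes every statement match its speaker's type — contradiction.
So Hiro is a liar.
With that fixed, Rosa's statement is true, so Rosa is a truth-teller.
With that fixed, Yusuf's statement is false, so Yusuf is a liar.
With that fixed, Tom's statement is false, so Tom is a liar.
With that fixed, Ximena's statement is true, so Ximena is a truth-teller.

Gus: liar, Hiro: liar, Rosa: truth-teller, Yusuf: liar, Ximena: truth-teller, Tom: liar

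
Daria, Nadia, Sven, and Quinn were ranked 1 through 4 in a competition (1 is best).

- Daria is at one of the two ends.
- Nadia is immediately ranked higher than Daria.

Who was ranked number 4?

With clues 1–2, Nadia, Quinn, and Sven are ruled out for rank 4.
So rank 4 is Daria.

Daria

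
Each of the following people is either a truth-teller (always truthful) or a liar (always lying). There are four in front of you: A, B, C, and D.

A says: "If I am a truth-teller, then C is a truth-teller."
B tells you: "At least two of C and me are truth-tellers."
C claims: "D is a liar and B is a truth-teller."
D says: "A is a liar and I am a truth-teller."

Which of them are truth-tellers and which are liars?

Consider A. Suppose A is a liar.
Then A's own statement would have to be false, but it can't be — contradiction.
So A is a truth-teller.
With that fixed, D's statement is false, so D is a liar.
Consider B. Suppose B is a liar.
Then no assignment of the remaining roles makes every statement match its speaker's type — contradiction.
So B is a truth-teller.
With that fixed, C's statement is true, so C is a truth-teller.

A: truth-teller, B: truth-teller, C: truth-teller, D: liar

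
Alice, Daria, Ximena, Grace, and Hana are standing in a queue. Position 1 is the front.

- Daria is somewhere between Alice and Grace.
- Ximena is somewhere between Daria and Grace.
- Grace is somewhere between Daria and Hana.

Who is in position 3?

With clues 1–2, Alice and Grace are ruled out for position 3.
With clues 1–3, Daria and Hana are ruled out for position 3.
So position 3 is Ximena.

Ximena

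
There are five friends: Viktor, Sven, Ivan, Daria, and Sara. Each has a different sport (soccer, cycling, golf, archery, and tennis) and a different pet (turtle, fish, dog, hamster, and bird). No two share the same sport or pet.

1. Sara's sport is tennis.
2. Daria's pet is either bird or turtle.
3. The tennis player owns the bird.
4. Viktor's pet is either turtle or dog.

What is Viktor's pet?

With clues 1–3, bird and turtle are impossible for Viktor's pet.
With clues 1–4, fish and hamster are impossible for Viktor's pet.
That leaves dog.

dog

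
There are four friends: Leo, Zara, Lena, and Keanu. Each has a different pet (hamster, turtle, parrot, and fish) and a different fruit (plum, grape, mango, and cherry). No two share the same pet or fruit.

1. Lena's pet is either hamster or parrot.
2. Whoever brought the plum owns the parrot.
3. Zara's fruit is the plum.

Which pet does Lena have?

hamster

Clue 1 rules out fish and turtle for Lena's pet.
With clues 1–3, parrot is impossible for Lena's pet.
That leaves hamster.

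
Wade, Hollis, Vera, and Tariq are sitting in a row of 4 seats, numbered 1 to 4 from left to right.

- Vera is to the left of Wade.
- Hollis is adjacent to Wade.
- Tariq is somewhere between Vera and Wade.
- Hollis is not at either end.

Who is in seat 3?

Hollis

With clues 1–2, Tariq and Vera are ruled out for seat 3.
With clues 1–4, Wade is ruled out for seat 3.
So seat 3 is Hollis.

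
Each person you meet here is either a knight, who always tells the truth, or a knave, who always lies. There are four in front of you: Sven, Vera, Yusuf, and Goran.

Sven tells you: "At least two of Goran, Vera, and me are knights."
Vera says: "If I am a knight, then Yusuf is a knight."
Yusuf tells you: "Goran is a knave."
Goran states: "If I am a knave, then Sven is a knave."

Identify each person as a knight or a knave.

Sven: knight, Vera: knight, Yusuf: knight, Goran: knave

Consider Sven. Suppose Sven is a knave.
Then no assignment of the remaining roles makes every statement match its speaker's type — contradiction.
So Sven is a knight.
Consider Vera. Suppose Vera is a knave.
Then Vera's own statement would have to be false, but it can't be — contradiction.
So Vera is a knight.
Consider Yusuf. Suppose Yusuf is a knave.
Then Vera's statement comes out false, contradicting Vera being a knight.
So Yusuf is a knight.
Consider Goran. Suppose Goran is a knight.
Then Yusuf's statement comes out false, contradicting Yusuf being a knight.
So Goran is a knave.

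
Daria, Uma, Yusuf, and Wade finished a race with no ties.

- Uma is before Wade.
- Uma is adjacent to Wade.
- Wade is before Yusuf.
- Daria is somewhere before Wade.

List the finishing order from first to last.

Daria, Uma, Wade, Yusuf

From clue 1: Uma is in {1,2,3}.
From clues 1–3: Uma is in {1,2}.
From clues 1–4: Daria → place 1, Uma → place 2, Wade → place 3, Yusuf → place 4.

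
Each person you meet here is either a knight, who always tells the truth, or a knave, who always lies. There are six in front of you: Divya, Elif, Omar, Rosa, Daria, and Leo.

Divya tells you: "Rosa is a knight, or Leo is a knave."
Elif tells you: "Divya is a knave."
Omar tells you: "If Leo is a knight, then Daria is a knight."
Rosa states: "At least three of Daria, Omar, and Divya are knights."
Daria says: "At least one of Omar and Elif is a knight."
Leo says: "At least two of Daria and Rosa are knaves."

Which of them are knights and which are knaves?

Consider Divya. Suppose Divya is a knave.
Then no assignment of the remaining roles makes every statement match its speaker's type — contradiction.
So Divya is a knight.
With that fixed, Elif's statement is false, so Elif is a knave.
Consider Omar. Suppose Omar is a knave.
Then no assignment of the remaining roles makes every statement match its speaker's type — contradiction.
So Omar is a knight.
With that fixed, Daria's statement is true, so Daria is a knight.
With that fixed, Leo's statement is false, so Leo is a knave.
With that fixed, Rosa's statement is true, so Rosa is a knight.

Divya: knight, Elif: knave, Omar: knight, Rosa: knight, Daria: knight, Leo: knave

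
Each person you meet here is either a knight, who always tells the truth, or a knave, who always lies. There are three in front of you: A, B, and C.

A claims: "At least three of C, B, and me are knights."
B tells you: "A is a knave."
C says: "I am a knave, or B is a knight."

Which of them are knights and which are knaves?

A: knave, B: knight, C: knight

Consider A. Suppose A is a knight.
Then no assignment of the remaining roles makes every statement match its speaker's type — contradiction.
So A is a knave.
With that fixed, B's statement is true, so B is a knight.
With that fixed, C's statement is true, so C is a knight.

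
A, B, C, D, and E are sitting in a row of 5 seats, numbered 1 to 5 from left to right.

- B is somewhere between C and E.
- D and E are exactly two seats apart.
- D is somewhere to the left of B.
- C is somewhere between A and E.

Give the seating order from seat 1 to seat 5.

From clue 1: B is in {2,3,4}.
From clues 1–3: B is in {3,4}.
From clues 1–4: A → seat 1, C → seat 2, D → seat 3, B → seat 4, E → seat 5.

A, C, D, B, E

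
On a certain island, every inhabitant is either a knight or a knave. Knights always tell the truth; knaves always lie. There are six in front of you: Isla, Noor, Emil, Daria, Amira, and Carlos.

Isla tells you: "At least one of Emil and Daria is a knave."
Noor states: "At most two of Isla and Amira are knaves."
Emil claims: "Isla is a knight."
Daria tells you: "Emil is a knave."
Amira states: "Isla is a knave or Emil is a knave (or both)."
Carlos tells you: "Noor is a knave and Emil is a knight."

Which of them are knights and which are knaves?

Regardless of anyone's role, Noor's statement is true, so Noor is a knight.
With that fixed, Carlos's statement is false, so Carlos is a knave.
Consider Isla. Suppose Isla is a knave.
Then no assignment of the remaining roles makes every statement match its speaker's type — contradiction.
So Isla is a knight.
With that fixed, Emil's statement is true, so Emil is a knight.
With that fixed, Daria's statement is false, so Daria is a knave.
With that fixed, Amira's statement is false, so Amira is a knave.

Isla: knight, Noor: knight, Emil: knight, Daria: knave, Amira: knave, Carlos: knave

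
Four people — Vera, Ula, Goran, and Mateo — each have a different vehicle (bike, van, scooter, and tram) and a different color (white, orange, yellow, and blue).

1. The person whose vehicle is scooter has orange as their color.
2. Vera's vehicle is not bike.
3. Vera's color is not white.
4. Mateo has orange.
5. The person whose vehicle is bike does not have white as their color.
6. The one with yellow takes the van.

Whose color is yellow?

With clues 1–4, Mateo is impossible for the one with color yellow.
With clues 1–6, Goran and Ula are impossible for the one with color yellow.
That leaves Vera.

Vera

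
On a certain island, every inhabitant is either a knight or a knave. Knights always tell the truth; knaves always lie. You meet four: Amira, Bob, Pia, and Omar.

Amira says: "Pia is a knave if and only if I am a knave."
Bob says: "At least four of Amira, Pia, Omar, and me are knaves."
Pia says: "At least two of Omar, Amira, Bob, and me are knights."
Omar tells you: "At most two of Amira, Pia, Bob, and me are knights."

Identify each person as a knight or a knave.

Amira: knave, Bob: knave, Pia: knight, Omar: knight

Consider Amira. Suppose Amira is a knight.
Then no assignment of the remaining roles makes every statement match its speaker's type — contradiction.
So Amira is a knave.
Consider Bob. Suppose Bob is a knight.
Then Bob's own statement would have to be true, but it can't be — contradiction.
So Bob is a knave.
With that fixed, Omar's statement is true, so Omar is a knight.
Consider Pia. Suppose Pia is a knave.
Then Amira's statement comes out true, contradicting Amira being a knave.
So Pia is a knight.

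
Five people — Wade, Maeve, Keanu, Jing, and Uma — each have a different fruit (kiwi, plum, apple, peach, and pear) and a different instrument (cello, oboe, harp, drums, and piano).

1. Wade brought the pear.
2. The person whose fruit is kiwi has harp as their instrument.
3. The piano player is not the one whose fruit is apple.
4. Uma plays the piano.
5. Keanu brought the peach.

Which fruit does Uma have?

plum

Clue 1 rules out pear for Uma's fruit.
With clues 1–4, apple and kiwi are impossible for Uma's fruit.
With clues 1–5, peach is impossible for Uma's fruit.
That leaves plum.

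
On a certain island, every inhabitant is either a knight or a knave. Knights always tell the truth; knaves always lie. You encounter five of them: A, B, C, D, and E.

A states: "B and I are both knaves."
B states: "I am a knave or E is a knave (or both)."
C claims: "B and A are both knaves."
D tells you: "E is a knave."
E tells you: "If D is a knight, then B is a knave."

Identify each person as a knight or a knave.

Consider A. Suppose A is a knight.
Then A's own statement would have to be true, but it can't be — contradiction.
So A is a knave.
Consider B. Suppose B is a knave.
Then A's statement comes out true, contradicting A being a knave.
So B is a knight.
With that fixed, C's statement is false, so C is a knave.
Consider D. Suppose D is a knave.
Then no assignment of the remaining roles makes every statement match its speaker's type — contradiction.
So D is a knight.
With that fixed, E's statement is false, so E is a knave.

A: knave, B: knight, C: knave, D: knight, E: knave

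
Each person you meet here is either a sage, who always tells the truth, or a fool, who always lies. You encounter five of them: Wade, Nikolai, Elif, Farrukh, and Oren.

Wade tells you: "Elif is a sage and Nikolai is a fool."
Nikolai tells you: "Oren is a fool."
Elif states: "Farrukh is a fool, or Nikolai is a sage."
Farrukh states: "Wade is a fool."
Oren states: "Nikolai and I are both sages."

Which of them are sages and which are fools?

Consider Wade. Suppose Wade is a sage.
Then no assignment of the remaining roles makes every statement match its speaker's type — contradiction.
So Wade is a fool.
With that fixed, Farrukh's statement is true, so Farrukh is a sage.
Consider Nikolai. Suppose Nikolai is a fool.
Then no assignment of the remaining roles makes every statement match its speaker's type — contradiction.
So Nikolai is a sage.
With that fixed, Elif's statement is true, so Elif is a sage.
Consider Oren. Suppose Oren is a sage.
Then Nikolai's statement comes out false, contradicting Nikolai being a sage.
So Oren is a fool.

Wade: fool, Nikolai: sage, Elif: sage, Farrukh: sage, Oren: fool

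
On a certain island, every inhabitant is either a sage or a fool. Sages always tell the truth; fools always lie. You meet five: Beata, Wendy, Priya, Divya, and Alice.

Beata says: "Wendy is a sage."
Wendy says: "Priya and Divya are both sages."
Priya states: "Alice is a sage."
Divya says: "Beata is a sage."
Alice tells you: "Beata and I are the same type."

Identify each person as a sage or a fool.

Beata: sage, Wendy: sage, Priya: sage, Divya: sage, Alice: sage

Consider Beata. Suppose Beata is a fool.
Then whichever role Alice has, Alice's statement has the wrong truth value — contradiction.
So Beata is a sage.
With that fixed, Divya's statement is true, so Divya is a sage.
Consider Wendy. Suppose Wendy is a fool.
Then Beata's statement comes out false, contradicting Beata being a sage.
So Wendy is a sage.
Consider Priya. Suppose Priya is a fool.
Then Wendy's statement comes out false, contradicting Wendy being a sage.
So Priya is a sage.
Consider Alice. Suppose Alice is a fool.
Then Priya's statement comes out false, contradicting Priya being a sage.
So Alice is a sage.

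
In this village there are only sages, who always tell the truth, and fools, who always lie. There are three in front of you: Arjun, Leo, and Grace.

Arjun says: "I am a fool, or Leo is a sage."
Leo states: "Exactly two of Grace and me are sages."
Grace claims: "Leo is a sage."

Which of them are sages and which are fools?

Consider Arjun. Suppose Arjun is a fool.
Then Arjun's own statement would have to be false, but it can't be — contradiction.
So Arjun is a sage.
Consider Leo. Suppose Leo is a fool.
Then Arjun's statement comes out false, contradicting Arjun being a sage.
So Leo is a sage.
With that fixed, Grace's statement is true, so Grace is a sage.

Arjun: sage, Leo: sage, Grace: sage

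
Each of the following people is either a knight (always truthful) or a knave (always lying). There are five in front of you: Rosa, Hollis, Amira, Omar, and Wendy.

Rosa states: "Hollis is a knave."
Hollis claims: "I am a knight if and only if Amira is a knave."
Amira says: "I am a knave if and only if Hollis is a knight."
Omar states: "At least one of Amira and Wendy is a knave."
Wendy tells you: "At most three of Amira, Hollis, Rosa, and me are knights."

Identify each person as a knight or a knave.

Rosa: knight, Hollis: knave, Amira: knave, Omar: knight, Wendy: knight

Consider Rosa. Suppose Rosa is a knave.
Then no assignment of the remaining roles makes every statement match its speaker's type — contradiction.
So Rosa is a knight.
Consider Hollis. Suppose Hollis is a knight.
Then Rosa's statement comes out false, contradicting Rosa being a knight.
So Hollis is a knave.
With that fixed, Wendy's statement is true, so Wendy is a knight.
Consider Amira. Suppose Amira is a knight.
Then Hollis's statement comes out true, contradicting Hollis being a knave.
So Amira is a knave.
With that fixed, Omar's statement is true, so Omar is a knight.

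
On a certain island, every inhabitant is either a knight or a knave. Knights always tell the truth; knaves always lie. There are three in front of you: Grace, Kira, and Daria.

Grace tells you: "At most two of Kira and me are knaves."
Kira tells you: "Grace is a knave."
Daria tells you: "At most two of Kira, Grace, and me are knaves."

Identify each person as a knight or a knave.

Regardless of anyone's role, Grace's statement is true, so Grace is a knight.
With that fixed, Kira's statement is false, so Kira is a knave.
With that fixed, Daria's statement is true, so Daria is a knight.

Grace: knight, Kira: knave, Daria: knight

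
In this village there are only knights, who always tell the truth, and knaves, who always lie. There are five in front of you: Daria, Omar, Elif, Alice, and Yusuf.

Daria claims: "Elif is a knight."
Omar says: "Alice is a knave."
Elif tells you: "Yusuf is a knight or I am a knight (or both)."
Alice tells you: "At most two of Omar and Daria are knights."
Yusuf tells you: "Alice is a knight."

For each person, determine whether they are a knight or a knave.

Daria: knight, Omar: knave, Elif: knight, Alice: knight, Yusuf: knight

Regardless of anyone's role, Alice's statement is true, so Alice is a knight.
With that fixed, Yusuf's statement is true, so Yusuf is a knight.
With that fixed, Omar's statement is false, so Omar is a knave.
With that fixed, Elif's statement is true, so Elif is a knight.
With that fixed, Daria's statement is true, so Daria is a knight.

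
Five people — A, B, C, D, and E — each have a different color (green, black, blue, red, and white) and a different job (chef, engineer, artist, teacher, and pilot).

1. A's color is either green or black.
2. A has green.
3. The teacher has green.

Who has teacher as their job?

With clues 1–3, B, C, D, and E are impossible for the one with job teacher.
That leaves A.

A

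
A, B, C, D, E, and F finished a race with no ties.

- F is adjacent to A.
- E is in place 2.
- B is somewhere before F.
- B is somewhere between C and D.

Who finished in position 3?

With clues 1–2, E is ruled out for place 3.
With clues 1–4, A, C, D, and F are ruled out for place 3.
So place 3 is B.

B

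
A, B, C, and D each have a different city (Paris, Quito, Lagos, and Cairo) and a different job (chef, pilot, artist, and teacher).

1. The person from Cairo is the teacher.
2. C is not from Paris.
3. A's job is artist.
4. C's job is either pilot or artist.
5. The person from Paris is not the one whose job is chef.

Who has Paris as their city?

A

With clues 1–2, C is impossible for the one with city Paris.
With clues 1–5, B and D are impossible for the one with city Paris.
That leaves A.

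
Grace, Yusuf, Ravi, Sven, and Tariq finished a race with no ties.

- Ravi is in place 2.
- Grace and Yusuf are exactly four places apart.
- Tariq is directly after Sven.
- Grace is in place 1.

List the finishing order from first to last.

From clue 1: Ravi → place 2.
From clues 1–2: Grace is in {1,5}.
From clues 1–3: Sven → place 3, Tariq → place 4.
From clues 1–4: Grace → place 1, Yusuf → place 5.

Grace, Ravi, Sven, Tariq, Yusuf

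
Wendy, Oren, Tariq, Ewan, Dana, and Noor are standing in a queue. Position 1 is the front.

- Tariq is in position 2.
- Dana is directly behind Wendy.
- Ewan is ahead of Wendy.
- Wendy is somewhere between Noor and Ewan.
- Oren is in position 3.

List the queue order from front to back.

From clue 1: Tariq → position 2.
From clues 1–2: Wendy is in {3,4,5}.
From clues 1–4: Wendy is in {3,4}.
From clues 1–5: Ewan → position 1, Oren → position 3, Wendy → position 4, Dana → position 5, Noor → position 6.

Ewan, Tariq, Oren, Wendy, Dana, Noor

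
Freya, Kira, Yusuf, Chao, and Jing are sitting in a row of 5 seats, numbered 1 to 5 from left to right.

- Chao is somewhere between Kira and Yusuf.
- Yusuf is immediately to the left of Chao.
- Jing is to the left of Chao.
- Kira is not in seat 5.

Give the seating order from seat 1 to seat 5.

From clue 1: Chao is in {2,3,4}.
From clues 1–2: Kira is in {3,4,5}.
From clues 1–3: Kira is in {4,5}.
From clues 1–4: Jing → seat 1, Yusuf → seat 2, Chao → seat 3, Kira → seat 4, Freya → seat 5.

Jing, Yusuf, Chao, Kira, Freya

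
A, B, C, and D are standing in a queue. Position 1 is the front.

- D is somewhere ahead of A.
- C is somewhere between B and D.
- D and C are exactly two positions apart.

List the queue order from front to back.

From clue 1: A is in {2,3,4}.
From clues 1–2: C is in {2,3}.
From clues 1–3: D → position 1, A → position 2, C → position 3, B → position 4.

D, A, C, B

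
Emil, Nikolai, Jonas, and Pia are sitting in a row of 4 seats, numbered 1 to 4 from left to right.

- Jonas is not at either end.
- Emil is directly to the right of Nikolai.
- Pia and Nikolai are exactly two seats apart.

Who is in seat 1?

With clue 1, Jonas is ruled out for seat 1.
With clues 1–2, Emil is ruled out for seat 1.
With clues 1–3, Nikolai is ruled out for seat 1.
So seat 1 is Pia.

Pia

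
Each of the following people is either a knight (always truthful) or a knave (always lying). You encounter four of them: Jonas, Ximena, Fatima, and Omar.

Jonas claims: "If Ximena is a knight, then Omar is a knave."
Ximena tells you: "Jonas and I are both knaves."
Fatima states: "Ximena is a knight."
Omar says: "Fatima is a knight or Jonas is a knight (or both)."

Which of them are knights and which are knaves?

Consider Jonas. Suppose Jonas is a knave.
Then whichever role Ximena has, Ximena's statement has the wrong truth value — contradiction.
So Jonas is a knight.
With that fixed, Ximena's statement is false, so Ximena is a knave.
With that fixed, Fatima's statement is false, so Fatima is a knave.
With that fixed, Omar's statement is true, so Omar is a knight.

Jonas: knight, Ximena: knave, Fatima: knave, Omar: knight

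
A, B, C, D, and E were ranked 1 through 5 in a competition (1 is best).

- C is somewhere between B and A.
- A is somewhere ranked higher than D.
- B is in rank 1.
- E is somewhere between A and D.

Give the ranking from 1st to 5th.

B, C, A, E, D

From clue 1: C is in {2,3,4}.
From clues 1–3: B → rank 1.
From clues 1–4: C → rank 2, A → rank 3, E → rank 4, D → rank 5.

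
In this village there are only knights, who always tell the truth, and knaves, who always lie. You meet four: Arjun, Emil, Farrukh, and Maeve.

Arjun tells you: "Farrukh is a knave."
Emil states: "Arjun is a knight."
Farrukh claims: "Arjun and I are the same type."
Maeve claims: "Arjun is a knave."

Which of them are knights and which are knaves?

Arjun: knight, Emil: knight, Farrukh: knave, Maeve: knave

Consider Arjun. Suppose Arjun is a knave.
Then whichever role Farrukh has, Farrukh's statement has the wrong truth value — contradiction.
So Arjun is a knight.
With that fixed, Emil's statement is true, so Emil is a knight.
With that fixed, Maeve's statement is false, so Maeve is a knave.
Consider Farrukh. Suppose Farrukh is a knight.
Then Arjun's statement comes out false, contradicting Arjun being a knight.
So Farrukh is a knave.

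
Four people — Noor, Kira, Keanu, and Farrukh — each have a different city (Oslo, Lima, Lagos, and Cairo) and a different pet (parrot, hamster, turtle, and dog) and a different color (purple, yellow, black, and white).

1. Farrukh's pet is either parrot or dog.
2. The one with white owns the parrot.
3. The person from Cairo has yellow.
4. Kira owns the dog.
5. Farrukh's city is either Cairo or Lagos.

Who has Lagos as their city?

With clues 1–5, Keanu, Kira, and Noor are impossible for the one with city Lagos.
That leaves Farrukh.

Farrukh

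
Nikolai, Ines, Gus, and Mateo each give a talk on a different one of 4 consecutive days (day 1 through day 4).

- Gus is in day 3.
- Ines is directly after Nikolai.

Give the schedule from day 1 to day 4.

Nikolai, Ines, Gus, Mateo

From clue 1: Gus → day 3.
From clues 1–2: Nikolai → day 1, Ines → day 2, Mateo → day 4.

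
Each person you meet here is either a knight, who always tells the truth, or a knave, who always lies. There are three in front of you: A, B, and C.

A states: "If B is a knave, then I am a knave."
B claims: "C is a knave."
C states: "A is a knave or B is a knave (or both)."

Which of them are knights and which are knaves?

Consider A. Suppose A is a knave.
Then A's own statement would have to be false, but it can't be — contradiction.
So A is a knight.
Consider B. Suppose B is a knave.
Then A's statement comes out false, contradicting A being a knight.
So B is a knight.
With that fixed, C's statement is false, so C is a knave.

A: knight, B: knight, C: knave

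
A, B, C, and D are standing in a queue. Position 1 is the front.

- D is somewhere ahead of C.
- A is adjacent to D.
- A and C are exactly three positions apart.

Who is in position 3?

B

With clues 1–3, A, C, and D are ruled out for position 3.
So position 3 is B.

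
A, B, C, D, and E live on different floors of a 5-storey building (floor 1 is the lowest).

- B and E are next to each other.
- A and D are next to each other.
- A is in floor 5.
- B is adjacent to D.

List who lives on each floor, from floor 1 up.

From clues 1–2: C is in {1,3,5}.
From clues 1–3: D → floor 4, A → floor 5.
From clues 1–4: C → floor 1, E → floor 2, B → floor 3.

C, E, B, D, A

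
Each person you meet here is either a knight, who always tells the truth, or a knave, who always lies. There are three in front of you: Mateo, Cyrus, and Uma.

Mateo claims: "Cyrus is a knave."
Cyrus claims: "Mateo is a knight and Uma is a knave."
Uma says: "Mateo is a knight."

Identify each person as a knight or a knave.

Consider Mateo. Suppose Mateo is a knave.
Then no assignment of the remaining roles makes every statement match its speaker's type — contradiction.
So Mateo is a knight.
With that fixed, Uma's statement is true, so Uma is a knight.
With that fixed, Cyrus's statement is false, so Cyrus is a knave.

Mateo: knight, Cyrus: knave, Uma: knight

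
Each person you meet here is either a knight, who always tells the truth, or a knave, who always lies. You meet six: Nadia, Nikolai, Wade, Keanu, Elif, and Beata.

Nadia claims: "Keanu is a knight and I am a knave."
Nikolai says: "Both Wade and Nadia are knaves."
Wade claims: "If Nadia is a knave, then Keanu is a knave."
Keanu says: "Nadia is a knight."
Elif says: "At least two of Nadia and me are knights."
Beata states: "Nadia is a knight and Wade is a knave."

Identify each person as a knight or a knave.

Nadia: knave, Nikolai: knave, Wade: knight, Keanu: knave, Elif: knave, Beata: knave

Consider Nadia. Suppose Nadia is a knight.
Then Nadia's own statement would have to be true, but it can't be — contradiction.
So Nadia is a knave.
With that fixed, Keanu's statement is false, so Keanu is a knave.
With that fixed, Elif's statement is false, so Elif is a knave.
With that fixed, Beata's statement is false, so Beata is a knave.
With that fixed, Wade's statement is true, so Wade is a knight.
With that fixed, Nikolai's statement is false, so Nikolai is a knave.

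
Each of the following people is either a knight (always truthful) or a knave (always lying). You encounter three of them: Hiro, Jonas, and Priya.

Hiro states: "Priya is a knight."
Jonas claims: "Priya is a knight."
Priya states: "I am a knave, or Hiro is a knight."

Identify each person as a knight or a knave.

Consider Hiro. Suppose Hiro is a knave.
Then whichever role Priya has, Priya's statement has the wrong truth value — contradiction.
So Hiro is a knight.
With that fixed, Priya's statement is true, so Priya is a knight.
With that fixed, Jonas's statement is true, so Jonas is a knight.

Hiro: knight, Jonas: knight, Priya: knight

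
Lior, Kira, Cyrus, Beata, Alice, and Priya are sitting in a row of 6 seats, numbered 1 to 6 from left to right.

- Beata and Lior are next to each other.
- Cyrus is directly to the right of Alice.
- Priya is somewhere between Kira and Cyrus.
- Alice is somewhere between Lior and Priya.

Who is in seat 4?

With clues 1–3, Alice is ruled out for seat 4.
With clues 1–4, Beata, Kira, Lior, and Priya are ruled out for seat 4.
So seat 4 is Cyrus.

Cyrus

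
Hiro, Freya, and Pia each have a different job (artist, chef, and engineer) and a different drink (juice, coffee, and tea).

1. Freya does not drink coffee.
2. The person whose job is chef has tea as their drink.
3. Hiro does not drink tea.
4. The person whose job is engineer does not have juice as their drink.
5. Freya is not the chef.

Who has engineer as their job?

With clues 1–4, Freya is impossible for the one with job engineer.
With clues 1–5, Pia is impossible for the one with job engineer.
That leaves Hiro.

Hiro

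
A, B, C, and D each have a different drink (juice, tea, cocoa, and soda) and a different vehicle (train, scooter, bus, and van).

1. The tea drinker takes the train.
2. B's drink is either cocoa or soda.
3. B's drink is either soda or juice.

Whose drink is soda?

With clues 1–3, A, C, and D are impossible for the one with drink soda.
That leaves B.

B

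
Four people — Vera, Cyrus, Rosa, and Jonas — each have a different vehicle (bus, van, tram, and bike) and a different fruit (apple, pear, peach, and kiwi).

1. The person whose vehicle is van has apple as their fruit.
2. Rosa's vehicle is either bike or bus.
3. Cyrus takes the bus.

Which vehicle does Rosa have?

With clues 1–2, tram and van are impossible for Rosa's vehicle.
With clues 1–3, bus is impossible for Rosa's vehicle.
That leaves bike.

bike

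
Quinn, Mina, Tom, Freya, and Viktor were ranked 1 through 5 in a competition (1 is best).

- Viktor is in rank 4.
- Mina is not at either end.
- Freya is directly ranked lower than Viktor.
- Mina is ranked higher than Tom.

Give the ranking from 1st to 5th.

Quinn, Mina, Tom, Viktor, Freya

From clue 1: Viktor → rank 4.
From clues 1–2: Mina is in {2,3}.
From clues 1–3: Freya → rank 5.
From clues 1–4: Quinn → rank 1, Mina → rank 2, Tom → rank 3.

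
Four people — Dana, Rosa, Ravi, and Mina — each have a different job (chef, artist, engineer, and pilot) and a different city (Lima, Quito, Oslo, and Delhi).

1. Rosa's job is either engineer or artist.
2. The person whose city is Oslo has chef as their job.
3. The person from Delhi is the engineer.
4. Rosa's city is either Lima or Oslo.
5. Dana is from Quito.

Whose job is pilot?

Clue 1 rules out Rosa for the one with job pilot.
With clues 1–5, Mina and Ravi are impossible for the one with job pilot.
That leaves Dana.

Dana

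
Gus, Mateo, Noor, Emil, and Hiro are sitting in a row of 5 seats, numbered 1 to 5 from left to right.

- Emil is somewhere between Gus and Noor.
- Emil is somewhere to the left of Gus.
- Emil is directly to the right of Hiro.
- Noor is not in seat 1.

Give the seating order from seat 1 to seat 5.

From clue 1: Emil is in {2,3,4}.
From clues 1–2: Gus is in {3,4,5}.
From clues 1–3: Gus is in {4,5}.
From clues 1–4: Mateo → seat 1, Noor → seat 2, Hiro → seat 3, Emil → seat 4, Gus → seat 5.

Mateo, Noor, Hiro, Emil, Gus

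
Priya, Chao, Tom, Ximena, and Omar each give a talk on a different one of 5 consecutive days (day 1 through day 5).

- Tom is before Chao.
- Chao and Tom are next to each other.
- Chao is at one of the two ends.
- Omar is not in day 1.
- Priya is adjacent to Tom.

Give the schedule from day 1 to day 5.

Ximena, Omar, Priya, Tom, Chao

From clue 1: Chao is in {2,3,4,5}.
From clues 1–3: Tom → day 4, Chao → day 5.
From clues 1–4: Omar is in {2,3}.
From clues 1–5: Ximena → day 1, Omar → day 2, Priya → day 3.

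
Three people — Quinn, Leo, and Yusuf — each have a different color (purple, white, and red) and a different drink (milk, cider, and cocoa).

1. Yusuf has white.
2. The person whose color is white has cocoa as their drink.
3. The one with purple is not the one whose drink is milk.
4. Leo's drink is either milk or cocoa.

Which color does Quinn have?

Clue 1 rules out white for Quinn's color.
With clues 1–4, red is impossible for Quinn's color.
That leaves purple.

purple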